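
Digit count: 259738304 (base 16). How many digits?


259738304 in base 16 = F7B4AC0
Number of digits = 7

7 digits (base 16)


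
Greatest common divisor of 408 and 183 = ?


408 = 2 * 183 + 42
183 = 4 * 42 + 15
42 = 2 * 15 + 12
15 = 1 * 12 + 3
12 = 4 * 3 + 0
GCD = 3


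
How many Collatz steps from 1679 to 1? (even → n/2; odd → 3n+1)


1679 → 5038 → 2519 → 7558 → 3779 → 11338 → 5669 → 17008 → 8504 → 4252 → 2126 → 1063 → 3190 → 1595 → 4786 → 2393 → 7180 → 3590 → 1795 → 5386 → 2693 → 8080 → 4040 → 2020 → 1010 → 505 → 1516 → 758 → 379 → 1138 → 569 → 1708 → 854 → 427 → 1282 → 641 → 1924 → 962 → 481 → 1444 → 722 → 361 → 1084 → 542 → 271 → 814 → 407 → 1222 → 611 → 1834 → 917 → 2752 → 1376 → 688 → 344 → 172 → 86 → 43 → 130 → 65 → 196 → 98 → 49 → 148 → 74 → 37 → 112 → 56 → 28 → 14 → 7 → 22 → 11 → 34 → 17 → 52 → 26 → 13 → 40 → 20 → 10 → 5 → 16 → 8 → 4 → 2 → 1
Total steps = 86

86 steps


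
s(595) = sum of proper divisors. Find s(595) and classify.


Proper divisors: 1, 5, 7, 17, 35, 85, 119
Sum = 1 + 5 + 7 + 17 + 35 + 85 + 119 = 269
269 < 595 → deficient

s(595) = 269 (deficient)


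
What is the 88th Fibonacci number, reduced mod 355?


F(k) mod 355 for k=1..88:
1, 1, 2, 3, 5, 8, 13, 21, 34, 55, 89, 144, 233, 22, 255, 277, 177, 99, 276, 20, 296, 316, 257, 218, 120, 338, 103, 86, 189, 275, 109, 29, 138, 167, 305, 117, 67, 184, 251, 80, 331, 56, 32, 88, 120, 208, 328, 181, 154, 335, 134, 114, 248, 7, 255, 262, 162, 69, 231, 300, 176, 121, 297, 63, 5, 68, 73, 141, 214, 0, 214, 214, 73, 287, 5, 292, 297, 234, 176, 55, 231, 286, 162, 93, 255, 348, 248, 241
F(88) mod 355 = 241


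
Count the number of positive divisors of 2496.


2496 = 2^6 × 3^1 × 13^1
d(2496) = (6+1) × (1+1) × (1+1) = 28

28 divisors


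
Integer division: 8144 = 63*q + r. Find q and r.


8144 = 63 * 129 + 17
Check: 8127 + 17 = 8144

q = 129, r = 17


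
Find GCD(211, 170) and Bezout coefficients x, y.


Tabular extended Euclidean (each row: r = 211*s + 170*t):
r=211, s=1, t=0
r=170, s=0, t=1
q=1: r=41, s=1, t=-1   [211*(1) + 170*(-1) = 41]
q=4: r=6, s=-4, t=5   [211*(-4) + 170*(5) = 6]
q=6: r=5, s=25, t=-31   [211*(25) + 170*(-31) = 5]
q=1: r=1, s=-29, t=36   [211*(-29) + 170*(36) = 1]
q=5: r=0, s=170, t=-211   [211*(170) + 170*(-211) = 0]
GCD = 1; from the row with r=1: x=-29, y=36
Check: 211*(-29) + 170*(36) = -6119 + 6120 = 1

GCD = 1, x = -29, y = 36


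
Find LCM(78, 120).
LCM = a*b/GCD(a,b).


GCD(78, 120) = 6
LCM = 78*120/6 = 9360/6 = 1560

LCM = 1560


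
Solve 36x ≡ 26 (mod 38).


GCD(36, 38) = 2 divides 26
Divide: 18x ≡ 13 (mod 19)
x ≡ 6 (mod 19)


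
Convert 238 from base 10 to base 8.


238 (base 10) = 238 (decimal)
238 (decimal) = 356 (base 8)


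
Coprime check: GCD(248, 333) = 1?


Euclidean algorithm:
333 = 1 * 248 + 85
248 = 2 * 85 + 78
85 = 1 * 78 + 7
78 = 11 * 7 + 1
7 = 7 * 1 + 0
GCD(248, 333) = 1

Yes, coprime (GCD = 1)


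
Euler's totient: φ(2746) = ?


2746 = 2 × 1373
Prime factors: 2, 1373
φ(2746) = 2746 × (1-1/2) × (1-1/1373)
= 2746 × 1/2 × 1372/1373 = 1372

φ(2746) = 1372


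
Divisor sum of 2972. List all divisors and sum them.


Divisors of 2972: 1, 2, 4, 743, 1486, 2972
Sum = 1 + 2 + 4 + 743 + 1486 + 2972 = 5208

σ(2972) = 5208


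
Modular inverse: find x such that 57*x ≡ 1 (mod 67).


Use the extended Euclidean algorithm on (67, 57); each row r = 67*s + 57*t:
r=67, s=1, t=0
r=57, s=0, t=1
q=1: r=10, s=1, t=-1   [67*(1) + 57*(-1) = 10]
q=5: r=7, s=-5, t=6   [67*(-5) + 57*(6) = 7]
q=1: r=3, s=6, t=-7   [67*(6) + 57*(-7) = 3]
q=2: r=1, s=-17, t=20   [67*(-17) + 57*(20) = 1]
q=3: r=0, s=57, t=-67   [67*(57) + 57*(-67) = 0]
GCD = 1 with t = 20, so 57*(20) ≡ 1 (mod 67)
Inverse = 20 mod 67 = 20
Check: 57 * 20 = 1140 ≡ 1 (mod 67)

57^(-1) ≡ 20 (mod 67)


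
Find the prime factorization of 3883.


3883 / 11 = 353
353 / 353 = 1
3883 = 11 × 353


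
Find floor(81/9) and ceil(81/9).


81/9 = 9.0000
floor = 9
ceil = 9

floor = 9, ceil = 9


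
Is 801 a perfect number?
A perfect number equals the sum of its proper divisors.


Proper divisors of 801: 1, 3, 9, 89, 267
Sum = 1 + 3 + 9 + 89 + 267 = 369

No, 801 is not perfect (369 ≠ 801)


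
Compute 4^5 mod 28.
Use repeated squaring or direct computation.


4^1 mod 28 = 4
4^2 mod 28 = 16
4^3 mod 28 = 8
4^4 mod 28 = 4
4^5 mod 28 = 16


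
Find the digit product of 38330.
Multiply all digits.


3 × 8 × 3 × 3 × 0 = 0


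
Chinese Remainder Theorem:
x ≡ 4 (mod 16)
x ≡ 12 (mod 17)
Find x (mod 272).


M = 16*17 = 272
M1 = M/16 = 17, M2 = M/17 = 16
M1^(-1) mod 16 = 1, M2^(-1) mod 17 = 16
x = 4*17*1 + 12*16*16 = 3140
3140 mod 272 = 148
Check: 148 mod 16 = 4 ✓, 148 mod 17 = 12 ✓

x ≡ 148 (mod 272)


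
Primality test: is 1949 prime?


Check divisors up to sqrt(1949) = 44.1475
No divisors found.
1949 is prime.

Yes, 1949 is prime


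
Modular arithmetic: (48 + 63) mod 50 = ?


48 + 63 = 111
111 mod 50 = 11


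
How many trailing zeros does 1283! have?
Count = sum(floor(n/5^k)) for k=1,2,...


floor(1283/5) = 256
floor(1283/25) = 51
floor(1283/125) = 10
floor(1283/625) = 2
Total = 319

319 trailing zeros


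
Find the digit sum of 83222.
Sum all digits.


8 + 3 + 2 + 2 + 2 = 17


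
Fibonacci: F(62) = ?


Sequence: 1, 1, 2, 3, 5, 8, 13, 21, 34, 55, 89, 144, 233, 377, 610, 987, 1597, 2584, 4181, 6765, 10946, 17711, 28657, 46368, 75025, 121393, 196418, 317811, 514229, 832040, 1346269, 2178309, 3524578, 5702887, 9227465, 14930352, 24157817, 39088169, 63245986, 102334155, 165580141, 267914296, 433494437, 701408733, 1134903170, 1836311903, 2971215073, 4807526976, 7778742049, 12586269025, 20365011074, 32951280099, 53316291173, 86267571272, 139583862445, 225851433717, 365435296162, 591286729879, 956722026041, 1548008755920, 2504730781961, 4052739537881
F(62) = 4052739537881


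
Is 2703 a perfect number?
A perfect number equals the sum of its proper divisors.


Proper divisors of 2703: 1, 3, 17, 51, 53, 159, 901
Sum = 1 + 3 + 17 + 51 + 53 + 159 + 901 = 1185

No, 2703 is not perfect (1185 ≠ 2703)


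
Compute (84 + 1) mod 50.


84 + 1 = 85
85 mod 50 = 35


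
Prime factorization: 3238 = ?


3238 / 2 = 1619
1619 / 1619 = 1
3238 = 2 × 1619


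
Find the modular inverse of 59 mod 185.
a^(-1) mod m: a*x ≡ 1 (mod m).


Use the extended Euclidean algorithm on (185, 59); each row r = 185*s + 59*t:
r=185, s=1, t=0
r=59, s=0, t=1
q=3: r=8, s=1, t=-3   [185*(1) + 59*(-3) = 8]
q=7: r=3, s=-7, t=22   [185*(-7) + 59*(22) = 3]
q=2: r=2, s=15, t=-47   [185*(15) + 59*(-47) = 2]
q=1: r=1, s=-22, t=69   [185*(-22) + 59*(69) = 1]
q=2: r=0, s=59, t=-185   [185*(59) + 59*(-185) = 0]
GCD = 1 with t = 69, so 59*(69) ≡ 1 (mod 185)
Inverse = 69 mod 185 = 69
Check: 59 * 69 = 4071 ≡ 1 (mod 185)

59^(-1) ≡ 69 (mod 185)


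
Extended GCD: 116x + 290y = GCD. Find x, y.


Tabular extended Euclidean (each row: r = 116*s + 290*t):
r=116, s=1, t=0
r=290, s=0, t=1
q=0: r=116, s=1, t=0   [116*(1) + 290*(0) = 116]
q=2: r=58, s=-2, t=1   [116*(-2) + 290*(1) = 58]
q=2: r=0, s=5, t=-2   [116*(5) + 290*(-2) = 0]
GCD = 58; from the row with r=58: x=-2, y=1
Check: 116*(-2) + 290*(1) = -232 + 290 = 58

GCD = 58, x = -2, y = 1


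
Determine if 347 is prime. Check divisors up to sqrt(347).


Check divisors up to sqrt(347) = 18.6279
No divisors found.
347 is prime.

Yes, 347 is prime


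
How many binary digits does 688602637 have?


688602637 in base 2 = 101001000010110011111000001101
Number of digits = 30

30 digits (base 2)


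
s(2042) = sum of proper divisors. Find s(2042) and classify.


Proper divisors: 1, 2, 1021
Sum = 1 + 2 + 1021 = 1024
1024 < 2042 → deficient

s(2042) = 1024 (deficient)


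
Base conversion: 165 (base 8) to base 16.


165 (base 8) = 117 (decimal)
117 (decimal) = 75 (base 16)


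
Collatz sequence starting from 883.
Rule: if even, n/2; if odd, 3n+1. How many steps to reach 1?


883 → 2650 → 1325 → 3976 → 1988 → 994 → 497 → 1492 → 746 → 373 → 1120 → 560 → 280 → 140 → 70 → 35 → 106 → 53 → 160 → 80 → 40 → 20 → 10 → 5 → 16 → 8 → 4 → 2 → 1
Total steps = 28

28 steps


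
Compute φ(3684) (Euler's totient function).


3684 = 2^2 × 3 × 307
Prime factors: 2, 3, 307
φ(3684) = 3684 × (1-1/2) × (1-1/3) × (1-1/307)
= 3684 × 1/2 × 2/3 × 306/307 = 1224

φ(3684) = 1224


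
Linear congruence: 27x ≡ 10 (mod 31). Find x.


GCD(27, 31) = 1, unique solution
a^(-1) mod 31 = 23
x = 23 * 10 mod 31 = 13

x ≡ 13 (mod 31)


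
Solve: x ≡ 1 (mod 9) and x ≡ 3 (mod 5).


M = 9*5 = 45
M1 = M/9 = 5, M2 = M/5 = 9
M1^(-1) mod 9 = 2, M2^(-1) mod 5 = 4
x = 1*5*2 + 3*9*4 = 118
118 mod 45 = 28
Check: 28 mod 9 = 1 ✓, 28 mod 5 = 3 ✓

x ≡ 28 (mod 45)


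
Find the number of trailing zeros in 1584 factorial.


floor(1584/5) = 316
floor(1584/25) = 63
floor(1584/125) = 12
floor(1584/625) = 2
Total = 393

393 trailing zeros


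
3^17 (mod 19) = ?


3^1 mod 19 = 3
3^2 mod 19 = 9
3^3 mod 19 = 8
3^4 mod 19 = 5
3^5 mod 19 = 15
3^6 mod 19 = 7
3^7 mod 19 = 2
3^8 mod 19 = 6
3^9 mod 19 = 18
3^10 mod 19 = 16
3^11 mod 19 = 10
3^12 mod 19 = 11
3^13 mod 19 = 14
3^14 mod 19 = 4
3^15 mod 19 = 12
3^16 mod 19 = 17
3^17 mod 19 = 13


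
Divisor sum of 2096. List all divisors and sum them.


Divisors of 2096: 1, 2, 4, 8, 16, 131, 262, 524, 1048, 2096
Sum = 1 + 2 + 4 + 8 + 16 + 131 + 262 + 524 + 1048 + 2096 = 4092

σ(2096) = 4092


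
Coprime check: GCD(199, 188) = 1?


Euclidean algorithm:
199 = 1 * 188 + 11
188 = 17 * 11 + 1
11 = 11 * 1 + 0
GCD(199, 188) = 1

Yes, coprime (GCD = 1)


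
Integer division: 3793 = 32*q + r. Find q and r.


3793 = 32 * 118 + 17
Check: 3776 + 17 = 3793

q = 118, r = 17


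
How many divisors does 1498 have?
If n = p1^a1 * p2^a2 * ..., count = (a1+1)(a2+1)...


1498 = 2^1 × 7^1 × 107^1
d(1498) = (1+1) × (1+1) × (1+1) = 8

8 divisors


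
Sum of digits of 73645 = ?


7 + 3 + 6 + 4 + 5 = 25


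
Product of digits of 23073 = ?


2 × 3 × 0 × 7 × 3 = 0


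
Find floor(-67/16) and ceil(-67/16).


-67/16 = -4.1875
floor = -5
ceil = -4

floor = -5, ceil = -4


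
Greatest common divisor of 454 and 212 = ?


454 = 2 * 212 + 30
212 = 7 * 30 + 2
30 = 15 * 2 + 0
GCD = 2


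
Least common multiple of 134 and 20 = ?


GCD(134, 20) = 2
LCM = 134*20/2 = 2680/2 = 1340

LCM = 1340


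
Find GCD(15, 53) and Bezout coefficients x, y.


Tabular extended Euclidean (each row: r = 15*s + 53*t):
r=15, s=1, t=0
r=53, s=0, t=1
q=0: r=15, s=1, t=0   [15*(1) + 53*(0) = 15]
q=3: r=8, s=-3, t=1   [15*(-3) + 53*(1) = 8]
q=1: r=7, s=4, t=-1   [15*(4) + 53*(-1) = 7]
q=1: r=1, s=-7, t=2   [15*(-7) + 53*(2) = 1]
q=7: r=0, s=53, t=-15   [15*(53) + 53*(-15) = 0]
GCD = 1; from the row with r=1: x=-7, y=2
Check: 15*(-7) + 53*(2) = -105 + 106 = 1

GCD = 1, x = -7, y = 2


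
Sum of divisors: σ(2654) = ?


Divisors of 2654: 1, 2, 1327, 2654
Sum = 1 + 2 + 1327 + 2654 = 3984

σ(2654) = 3984


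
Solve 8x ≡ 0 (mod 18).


GCD(8, 18) = 2 divides 0
Divide: 4x ≡ 0 (mod 9)
x ≡ 0 (mod 9)


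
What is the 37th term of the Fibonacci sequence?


Sequence: 1, 1, 2, 3, 5, 8, 13, 21, 34, 55, 89, 144, 233, 377, 610, 987, 1597, 2584, 4181, 6765, 10946, 17711, 28657, 46368, 75025, 121393, 196418, 317811, 514229, 832040, 1346269, 2178309, 3524578, 5702887, 9227465, 14930352, 24157817
F(37) = 24157817


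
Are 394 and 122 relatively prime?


Euclidean algorithm:
394 = 3 * 122 + 28
122 = 4 * 28 + 10
28 = 2 * 10 + 8
10 = 1 * 8 + 2
8 = 4 * 2 + 0
GCD(394, 122) = 2

No, not coprime (GCD = 2)


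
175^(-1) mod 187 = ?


Use the extended Euclidean algorithm on (187, 175); each row r = 187*s + 175*t:
r=187, s=1, t=0
r=175, s=0, t=1
q=1: r=12, s=1, t=-1   [187*(1) + 175*(-1) = 12]
q=14: r=7, s=-14, t=15   [187*(-14) + 175*(15) = 7]
q=1: r=5, s=15, t=-16   [187*(15) + 175*(-16) = 5]
q=1: r=2, s=-29, t=31   [187*(-29) + 175*(31) = 2]
q=2: r=1, s=73, t=-78   [187*(73) + 175*(-78) = 1]
q=2: r=0, s=-175, t=187   [187*(-175) + 175*(187) = 0]
GCD = 1 with t = -78, so 175*(-78) ≡ 1 (mod 187)
Inverse = -78 mod 187 = 109
Check: 175 * 109 = 19075 ≡ 1 (mod 187)

175^(-1) ≡ 109 (mod 187)


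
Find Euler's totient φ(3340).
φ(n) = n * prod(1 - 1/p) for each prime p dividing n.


3340 = 2^2 × 5 × 167
Prime factors: 2, 5, 167
φ(3340) = 3340 × (1-1/2) × (1-1/5) × (1-1/167)
= 3340 × 1/2 × 4/5 × 166/167 = 1328

φ(3340) = 1328


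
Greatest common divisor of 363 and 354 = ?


363 = 1 * 354 + 9
354 = 39 * 9 + 3
9 = 3 * 3 + 0
GCD = 3


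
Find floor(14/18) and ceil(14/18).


14/18 = 0.7778
floor = 0
ceil = 1

floor = 0, ceil = 1


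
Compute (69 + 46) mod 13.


69 + 46 = 115
115 mod 13 = 11


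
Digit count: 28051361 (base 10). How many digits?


28051361 has 8 digits in base 10
floor(log10(28051361)) + 1 = floor(7.4480) + 1 = 8

8 digits (base 10)


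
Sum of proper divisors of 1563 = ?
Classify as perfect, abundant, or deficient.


Proper divisors: 1, 3, 521
Sum = 1 + 3 + 521 = 525
525 < 1563 → deficient

s(1563) = 525 (deficient)


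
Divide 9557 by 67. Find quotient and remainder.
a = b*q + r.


9557 = 67 * 142 + 43
Check: 9514 + 43 = 9557

q = 142, r = 43


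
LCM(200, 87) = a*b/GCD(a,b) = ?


GCD(200, 87) = 1
LCM = 200*87/1 = 17400/1 = 17400

LCM = 17400


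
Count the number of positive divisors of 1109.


1109 = 1109^1
d(1109) = (1+1) = 2

2 divisors


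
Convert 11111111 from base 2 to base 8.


11111111 (base 2) = 255 (decimal)
255 (decimal) = 377 (base 8)


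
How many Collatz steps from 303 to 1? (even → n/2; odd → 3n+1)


303 → 910 → 455 → 1366 → 683 → 2050 → 1025 → 3076 → 1538 → 769 → 2308 → 1154 → 577 → 1732 → 866 → 433 → 1300 → 650 → 325 → 976 → 488 → 244 → 122 → 61 → 184 → 92 → 46 → 23 → 70 → 35 → 106 → 53 → 160 → 80 → 40 → 20 → 10 → 5 → 16 → 8 → 4 → 2 → 1
Total steps = 42

42 steps


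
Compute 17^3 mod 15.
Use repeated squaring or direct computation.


17^1 mod 15 = 2
17^2 mod 15 = 4
17^3 mod 15 = 8


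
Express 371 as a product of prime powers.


371 / 7 = 53
53 / 53 = 1
371 = 7 × 53


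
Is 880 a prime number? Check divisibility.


880 / 2 = 440 (exact division)
880 is NOT prime.

No, 880 is not prime


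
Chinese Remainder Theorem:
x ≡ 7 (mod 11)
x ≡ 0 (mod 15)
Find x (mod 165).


M = 11*15 = 165
M1 = M/11 = 15, M2 = M/15 = 11
M1^(-1) mod 11 = 3, M2^(-1) mod 15 = 11
x = 7*15*3 + 0*11*11 = 315
315 mod 165 = 150
Check: 150 mod 11 = 7 ✓, 150 mod 15 = 0 ✓

x ≡ 150 (mod 165)


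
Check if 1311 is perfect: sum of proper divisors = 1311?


Proper divisors of 1311: 1, 3, 19, 23, 57, 69, 437
Sum = 1 + 3 + 19 + 23 + 57 + 69 + 437 = 609

No, 1311 is not perfect (609 ≠ 1311)


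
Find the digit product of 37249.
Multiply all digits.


3 × 7 × 2 × 4 × 9 = 1512


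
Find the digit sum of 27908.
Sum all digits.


2 + 7 + 9 + 0 + 8 = 26


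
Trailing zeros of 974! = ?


floor(974/5) = 194
floor(974/25) = 38
floor(974/125) = 7
floor(974/625) = 1
Total = 240

240 trailing zeros


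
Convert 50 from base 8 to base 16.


50 (base 8) = 40 (decimal)
40 (decimal) = 28 (base 16)


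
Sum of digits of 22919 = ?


2 + 2 + 9 + 1 + 9 = 23


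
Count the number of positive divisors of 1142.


1142 = 2^1 × 571^1
d(1142) = (1+1) × (1+1) = 4

4 divisors


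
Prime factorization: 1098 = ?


1098 / 2 = 549
549 / 3 = 183
183 / 3 = 61
61 / 61 = 1
1098 = 2 × 3^2 × 61


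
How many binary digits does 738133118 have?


738133118 in base 2 = 101011111111110000010001111110
Number of digits = 30

30 digits (base 2)


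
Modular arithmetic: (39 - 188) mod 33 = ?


39 - 188 = -149
-149 mod 33 = 16


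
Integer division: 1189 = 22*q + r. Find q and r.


1189 = 22 * 54 + 1
Check: 1188 + 1 = 1189

q = 54, r = 1


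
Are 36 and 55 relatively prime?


Euclidean algorithm:
55 = 1 * 36 + 19
36 = 1 * 19 + 17
19 = 1 * 17 + 2
17 = 8 * 2 + 1
2 = 2 * 1 + 0
GCD(36, 55) = 1

Yes, coprime (GCD = 1)


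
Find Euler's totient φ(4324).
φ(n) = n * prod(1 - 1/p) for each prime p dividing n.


4324 = 2^2 × 23 × 47
Prime factors: 2, 23, 47
φ(4324) = 4324 × (1-1/2) × (1-1/23) × (1-1/47)
= 4324 × 1/2 × 22/23 × 46/47 = 2024

φ(4324) = 2024


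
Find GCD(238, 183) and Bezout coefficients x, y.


Tabular extended Euclidean (each row: r = 238*s + 183*t):
r=238, s=1, t=0
r=183, s=0, t=1
q=1: r=55, s=1, t=-1   [238*(1) + 183*(-1) = 55]
q=3: r=18, s=-3, t=4   [238*(-3) + 183*(4) = 18]
q=3: r=1, s=10, t=-13   [238*(10) + 183*(-13) = 1]
q=18: r=0, s=-183, t=238   [238*(-183) + 183*(238) = 0]
GCD = 1; from the row with r=1: x=10, y=-13
Check: 238*(10) + 183*(-13) = 2380 - 2379 = 1

GCD = 1, x = 10, y = -13


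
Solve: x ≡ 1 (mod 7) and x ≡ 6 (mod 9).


M = 7*9 = 63
M1 = M/7 = 9, M2 = M/9 = 7
M1^(-1) mod 7 = 4, M2^(-1) mod 9 = 4
x = 1*9*4 + 6*7*4 = 204
204 mod 63 = 15
Check: 15 mod 7 = 1 ✓, 15 mod 9 = 6 ✓

x ≡ 15 (mod 63)


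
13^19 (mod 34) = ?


13^1 mod 34 = 13
13^2 mod 34 = 33
13^3 mod 34 = 21
13^4 mod 34 = 1
13^5 mod 34 = 13
13^6 mod 34 = 33
13^7 mod 34 = 21
13^8 mod 34 = 1
13^9 mod 34 = 13
13^10 mod 34 = 33
13^11 mod 34 = 21
13^12 mod 34 = 1
13^13 mod 34 = 13
13^14 mod 34 = 33
13^15 mod 34 = 21
13^16 mod 34 = 1
13^17 mod 34 = 13
13^18 mod 34 = 33
13^19 mod 34 = 21


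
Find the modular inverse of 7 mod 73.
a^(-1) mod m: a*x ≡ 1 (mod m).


Use the extended Euclidean algorithm on (73, 7); each row r = 73*s + 7*t:
r=73, s=1, t=0
r=7, s=0, t=1
q=10: r=3, s=1, t=-10   [73*(1) + 7*(-10) = 3]
q=2: r=1, s=-2, t=21   [73*(-2) + 7*(21) = 1]
q=3: r=0, s=7, t=-73   [73*(7) + 7*(-73) = 0]
GCD = 1 with t = 21, so 7*(21) ≡ 1 (mod 73)
Inverse = 21 mod 73 = 21
Check: 7 * 21 = 147 ≡ 1 (mod 73)

7^(-1) ≡ 21 (mod 73)


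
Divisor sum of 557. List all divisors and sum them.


Divisors of 557: 1, 557
Sum = 1 + 557 = 558

σ(557) = 558


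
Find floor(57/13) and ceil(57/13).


57/13 = 4.3846
floor = 4
ceil = 5

floor = 4, ceil = 5


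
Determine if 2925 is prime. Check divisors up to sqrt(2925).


2925 / 3 = 975 (exact division)
2925 is NOT prime.

No, 2925 is not prime


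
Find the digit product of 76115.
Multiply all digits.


7 × 6 × 1 × 1 × 5 = 210


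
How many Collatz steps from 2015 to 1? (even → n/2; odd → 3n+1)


2015 → 6046 → 3023 → 9070 → 4535 → 13606 → 6803 → 20410 → 10205 → 30616 → 15308 → 7654 → 3827 → 11482 → 5741 → 17224 → 8612 → 4306 → 2153 → 6460 → 3230 → 1615 → 4846 → 2423 → 7270 → 3635 → 10906 → 5453 → 16360 → 8180 → 4090 → 2045 → 6136 → 3068 → 1534 → 767 → 2302 → 1151 → 3454 → 1727 → 5182 → 2591 → 7774 → 3887 → 11662 → 5831 → 17494 → 8747 → 26242 → 13121 → 39364 → 19682 → 9841 → 29524 → 14762 → 7381 → 22144 → 11072 → 5536 → 2768 → 1384 → 692 → 346 → 173 → 520 → 260 → 130 → 65 → 196 → 98 → 49 → 148 → 74 → 37 → 112 → 56 → 28 → 14 → 7 → 22 → 11 → 34 → 17 → 52 → 26 → 13 → 40 → 20 → 10 → 5 → 16 → 8 → 4 → 2 → 1
Total steps = 94

94 steps


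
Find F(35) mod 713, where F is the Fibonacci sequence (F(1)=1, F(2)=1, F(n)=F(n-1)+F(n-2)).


F(k) mod 713 for k=1..35:
1, 1, 2, 3, 5, 8, 13, 21, 34, 55, 89, 144, 233, 377, 610, 274, 171, 445, 616, 348, 251, 599, 137, 23, 160, 183, 343, 526, 156, 682, 125, 94, 219, 313, 532
F(35) mod 713 = 532


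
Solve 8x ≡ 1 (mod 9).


GCD(8, 9) = 1, unique solution
a^(-1) mod 9 = 8
x = 8 * 1 mod 9 = 8

x ≡ 8 (mod 9)


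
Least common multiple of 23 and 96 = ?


GCD(23, 96) = 1
LCM = 23*96/1 = 2208/1 = 2208

LCM = 2208


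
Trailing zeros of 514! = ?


floor(514/5) = 102
floor(514/25) = 20
floor(514/125) = 4
Total = 126

126 trailing zeros


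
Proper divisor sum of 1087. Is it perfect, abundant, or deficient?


Proper divisors: 1
Sum = 1 = 1
1 < 1087 → deficient

s(1087) = 1 (deficient)


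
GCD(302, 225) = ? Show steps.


302 = 1 * 225 + 77
225 = 2 * 77 + 71
77 = 1 * 71 + 6
71 = 11 * 6 + 5
6 = 1 * 5 + 1
5 = 5 * 1 + 0
GCD = 1


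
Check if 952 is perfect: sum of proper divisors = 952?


Proper divisors of 952: 1, 2, 4, 7, 8, 14, 17, 28, 34, 56, 68, 119, 136, 238, 476
Sum = 1 + 2 + 4 + 7 + 8 + 14 + 17 + 28 + 34 + 56 + 68 + 119 + 136 + 238 + 476 = 1208

No, 952 is not perfect (1208 ≠ 952)


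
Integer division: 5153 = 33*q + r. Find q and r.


5153 = 33 * 156 + 5
Check: 5148 + 5 = 5153

q = 156, r = 5


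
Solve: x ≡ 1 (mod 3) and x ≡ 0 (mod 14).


M = 3*14 = 42
M1 = M/3 = 14, M2 = M/14 = 3
M1^(-1) mod 3 = 2, M2^(-1) mod 14 = 5
x = 1*14*2 + 0*3*5 = 28
28 mod 42 = 28
Check: 28 mod 3 = 1 ✓, 28 mod 14 = 0 ✓

x ≡ 28 (mod 42)


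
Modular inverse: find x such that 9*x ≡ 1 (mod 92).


Use the extended Euclidean algorithm on (92, 9); each row r = 92*s + 9*t:
r=92, s=1, t=0
r=9, s=0, t=1
q=10: r=2, s=1, t=-10   [92*(1) + 9*(-10) = 2]
q=4: r=1, s=-4, t=41   [92*(-4) + 9*(41) = 1]
q=2: r=0, s=9, t=-92   [92*(9) + 9*(-92) = 0]
GCD = 1 with t = 41, so 9*(41) ≡ 1 (mod 92)
Inverse = 41 mod 92 = 41
Check: 9 * 41 = 369 ≡ 1 (mod 92)

9^(-1) ≡ 41 (mod 92)


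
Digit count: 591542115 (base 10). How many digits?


591542115 has 9 digits in base 10
floor(log10(591542115)) + 1 = floor(8.7720) + 1 = 9

9 digits (base 10)


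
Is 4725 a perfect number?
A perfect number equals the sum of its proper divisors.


Proper divisors of 4725: 1, 3, 5, 7, 9, 15, 21, 25, 27, 35, 45, 63, 75, 105, 135, 175, 189, 225, 315, 525, 675, 945, 1575
Sum = 1 + 3 + 5 + 7 + 9 + 15 + 21 + 25 + 27 + 35 + 45 + 63 + 75 + 105 + 135 + 175 + 189 + 225 + 315 + 525 + 675 + 945 + 1575 = 5195

No, 4725 is not perfect (5195 ≠ 4725)


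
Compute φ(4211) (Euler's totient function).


4211 = 4211
Prime factors: 4211
φ(4211) = 4211 × (1-1/4211)
= 4211 × 4210/4211 = 4210

φ(4211) = 4210


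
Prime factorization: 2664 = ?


2664 / 2 = 1332
1332 / 2 = 666
666 / 2 = 333
333 / 3 = 111
111 / 3 = 37
37 / 37 = 1
2664 = 2^3 × 3^2 × 37


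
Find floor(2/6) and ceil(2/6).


2/6 = 0.3333
floor = 0
ceil = 1

floor = 0, ceil = 1


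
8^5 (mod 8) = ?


8^1 mod 8 = 0
8^2 mod 8 = 0
8^3 mod 8 = 0
8^4 mod 8 = 0
8^5 mod 8 = 0


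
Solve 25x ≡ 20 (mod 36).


GCD(25, 36) = 1, unique solution
a^(-1) mod 36 = 13
x = 13 * 20 mod 36 = 8

x ≡ 8 (mod 36)


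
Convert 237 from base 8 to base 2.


237 (base 8) = 159 (decimal)
159 (decimal) = 10011111 (base 2)


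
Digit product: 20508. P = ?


2 × 0 × 5 × 0 × 8 = 0


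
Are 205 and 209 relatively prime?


Euclidean algorithm:
209 = 1 * 205 + 4
205 = 51 * 4 + 1
4 = 4 * 1 + 0
GCD(205, 209) = 1

Yes, coprime (GCD = 1)


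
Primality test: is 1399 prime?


Check divisors up to sqrt(1399) = 37.4032
No divisors found.
1399 is prime.

Yes, 1399 is prime


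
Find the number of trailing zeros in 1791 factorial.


floor(1791/5) = 358
floor(1791/25) = 71
floor(1791/125) = 14
floor(1791/625) = 2
Total = 445

445 trailing zeros


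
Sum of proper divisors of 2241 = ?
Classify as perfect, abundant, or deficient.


Proper divisors: 1, 3, 9, 27, 83, 249, 747
Sum = 1 + 3 + 9 + 27 + 83 + 249 + 747 = 1119
1119 < 2241 → deficient

s(2241) = 1119 (deficient)


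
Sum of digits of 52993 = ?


5 + 2 + 9 + 9 + 3 = 28


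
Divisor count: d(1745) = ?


1745 = 5^1 × 349^1
d(1745) = (1+1) × (1+1) = 4

4 divisors


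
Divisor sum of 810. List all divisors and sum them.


Divisors of 810: 1, 2, 3, 5, 6, 9, 10, 15, 18, 27, 30, 45, 54, 81, 90, 135, 162, 270, 405, 810
Sum = 1 + 2 + 3 + 5 + 6 + 9 + 10 + 15 + 18 + 27 + 30 + 45 + 54 + 81 + 90 + 135 + 162 + 270 + 405 + 810 = 2178

σ(810) = 2178


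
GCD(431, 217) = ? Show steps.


431 = 1 * 217 + 214
217 = 1 * 214 + 3
214 = 71 * 3 + 1
3 = 3 * 1 + 0
GCD = 1


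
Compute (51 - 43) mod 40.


51 - 43 = 8
8 mod 40 = 8


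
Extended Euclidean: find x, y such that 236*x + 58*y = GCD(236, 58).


Tabular extended Euclidean (each row: r = 236*s + 58*t):
r=236, s=1, t=0
r=58, s=0, t=1
q=4: r=4, s=1, t=-4   [236*(1) + 58*(-4) = 4]
q=14: r=2, s=-14, t=57   [236*(-14) + 58*(57) = 2]
q=2: r=0, s=29, t=-118   [236*(29) + 58*(-118) = 0]
GCD = 2; from the row with r=2: x=-14, y=57
Check: 236*(-14) + 58*(57) = -3304 + 3306 = 2

GCD = 2, x = -14, y = 57


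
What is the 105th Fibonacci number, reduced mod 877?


F(k) mod 877 for k=1..105:
1, 1, 2, 3, 5, 8, 13, 21, 34, 55, 89, 144, 233, 377, 610, 110, 720, 830, 673, 626, 422, 171, 593, 764, 480, 367, 847, 337, 307, 644, 74, 718, 792, 633, 548, 304, 852, 279, 254, 533, 787, 443, 353, 796, 272, 191, 463, 654, 240, 17, 257, 274, 531, 805, 459, 387, 846, 356, 325, 681, 129, 810, 62, 872, 57, 52, 109, 161, 270, 431, 701, 255, 79, 334, 413, 747, 283, 153, 436, 589, 148, 737, 8, 745, 753, 621, 497, 241, 738, 102, 840, 65, 28, 93, 121, 214, 335, 549, 7, 556, 563, 242, 805, 170, 98
F(105) mod 877 = 98


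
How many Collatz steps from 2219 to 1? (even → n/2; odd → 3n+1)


2219 → 6658 → 3329 → 9988 → 4994 → 2497 → 7492 → 3746 → 1873 → 5620 → 2810 → 1405 → 4216 → 2108 → 1054 → 527 → 1582 → 791 → 2374 → 1187 → 3562 → 1781 → 5344 → 2672 → 1336 → 668 → 334 → 167 → 502 → 251 → 754 → 377 → 1132 → 566 → 283 → 850 → 425 → 1276 → 638 → 319 → 958 → 479 → 1438 → 719 → 2158 → 1079 → 3238 → 1619 → 4858 → 2429 → 7288 → 3644 → 1822 → 911 → 2734 → 1367 → 4102 → 2051 → 6154 → 3077 → 9232 → 4616 → 2308 → 1154 → 577 → 1732 → 866 → 433 → 1300 → 650 → 325 → 976 → 488 → 244 → 122 → 61 → 184 → 92 → 46 → 23 → 70 → 35 → 106 → 53 → 160 → 80 → 40 → 20 → 10 → 5 → 16 → 8 → 4 → 2 → 1
Total steps = 94

94 steps


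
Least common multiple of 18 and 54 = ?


GCD(18, 54) = 18
LCM = 18*54/18 = 972/18 = 54

LCM = 54


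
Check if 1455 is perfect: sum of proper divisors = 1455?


Proper divisors of 1455: 1, 3, 5, 15, 97, 291, 485
Sum = 1 + 3 + 5 + 15 + 97 + 291 + 485 = 897

No, 1455 is not perfect (897 ≠ 1455)


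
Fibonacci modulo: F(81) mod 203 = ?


F(k) mod 203 for k=1..81:
1, 1, 2, 3, 5, 8, 13, 21, 34, 55, 89, 144, 30, 174, 1, 175, 176, 148, 121, 66, 187, 50, 34, 84, 118, 202, 117, 116, 30, 146, 176, 119, 92, 8, 100, 108, 5, 113, 118, 28, 146, 174, 117, 88, 2, 90, 92, 182, 71, 50, 121, 171, 89, 57, 146, 0, 146, 146, 89, 32, 121, 153, 71, 21, 92, 113, 2, 115, 117, 29, 146, 175, 118, 90, 5, 95, 100, 195, 92, 84, 176
F(81) mod 203 = 176


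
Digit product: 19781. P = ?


1 × 9 × 7 × 8 × 1 = 504


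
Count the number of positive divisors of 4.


4 = 2^2
d(4) = (2+1) = 3

3 divisors


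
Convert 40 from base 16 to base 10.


40 (base 16) = 64 (decimal)
64 (decimal) = 64 (base 10)


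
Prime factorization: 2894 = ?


2894 / 2 = 1447
1447 / 1447 = 1
2894 = 2 × 1447


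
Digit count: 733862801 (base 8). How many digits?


733862801 in base 8 = 5357355621
Number of digits = 10

10 digits (base 8)


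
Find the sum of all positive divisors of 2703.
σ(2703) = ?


Divisors of 2703: 1, 3, 17, 51, 53, 159, 901, 2703
Sum = 1 + 3 + 17 + 51 + 53 + 159 + 901 + 2703 = 3888

σ(2703) = 3888


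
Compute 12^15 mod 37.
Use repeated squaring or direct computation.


12^1 mod 37 = 12
12^2 mod 37 = 33
12^3 mod 37 = 26
12^4 mod 37 = 16
12^5 mod 37 = 7
12^6 mod 37 = 10
12^7 mod 37 = 9
12^8 mod 37 = 34
12^9 mod 37 = 1
12^10 mod 37 = 12
12^11 mod 37 = 33
12^12 mod 37 = 26
12^13 mod 37 = 16
12^14 mod 37 = 7
12^15 mod 37 = 10


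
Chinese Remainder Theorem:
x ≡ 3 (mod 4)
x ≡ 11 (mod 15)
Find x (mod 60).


M = 4*15 = 60
M1 = M/4 = 15, M2 = M/15 = 4
M1^(-1) mod 4 = 3, M2^(-1) mod 15 = 4
x = 3*15*3 + 11*4*4 = 311
311 mod 60 = 11
Check: 11 mod 4 = 3 ✓, 11 mod 15 = 11 ✓

x ≡ 11 (mod 60)


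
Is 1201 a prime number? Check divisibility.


Check divisors up to sqrt(1201) = 34.6554
No divisors found.
1201 is prime.

Yes, 1201 is prime


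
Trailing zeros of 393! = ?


floor(393/5) = 78
floor(393/25) = 15
floor(393/125) = 3
Total = 96

96 trailing zeros


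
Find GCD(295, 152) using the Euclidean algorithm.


295 = 1 * 152 + 143
152 = 1 * 143 + 9
143 = 15 * 9 + 8
9 = 1 * 8 + 1
8 = 8 * 1 + 0
GCD = 1


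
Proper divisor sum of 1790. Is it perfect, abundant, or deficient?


Proper divisors: 1, 2, 5, 10, 179, 358, 895
Sum = 1 + 2 + 5 + 10 + 179 + 358 + 895 = 1450
1450 < 1790 → deficient

s(1790) = 1450 (deficient)


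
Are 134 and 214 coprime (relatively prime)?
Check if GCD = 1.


Euclidean algorithm:
214 = 1 * 134 + 80
134 = 1 * 80 + 54
80 = 1 * 54 + 26
54 = 2 * 26 + 2
26 = 13 * 2 + 0
GCD(134, 214) = 2

No, not coprime (GCD = 2)


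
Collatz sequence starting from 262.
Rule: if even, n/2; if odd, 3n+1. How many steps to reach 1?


262 → 131 → 394 → 197 → 592 → 296 → 148 → 74 → 37 → 112 → 56 → 28 → 14 → 7 → 22 → 11 → 34 → 17 → 52 → 26 → 13 → 40 → 20 → 10 → 5 → 16 → 8 → 4 → 2 → 1
Total steps = 29

29 steps


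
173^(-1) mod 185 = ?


Use the extended Euclidean algorithm on (185, 173); each row r = 185*s + 173*t:
r=185, s=1, t=0
r=173, s=0, t=1
q=1: r=12, s=1, t=-1   [185*(1) + 173*(-1) = 12]
q=14: r=5, s=-14, t=15   [185*(-14) + 173*(15) = 5]
q=2: r=2, s=29, t=-31   [185*(29) + 173*(-31) = 2]
q=2: r=1, s=-72, t=77   [185*(-72) + 173*(77) = 1]
q=2: r=0, s=173, t=-185   [185*(173) + 173*(-185) = 0]
GCD = 1 with t = 77, so 173*(77) ≡ 1 (mod 185)
Inverse = 77 mod 185 = 77
Check: 173 * 77 = 13321 ≡ 1 (mod 185)

173^(-1) ≡ 77 (mod 185)


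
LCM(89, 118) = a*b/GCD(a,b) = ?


GCD(89, 118) = 1
LCM = 89*118/1 = 10502/1 = 10502

LCM = 10502


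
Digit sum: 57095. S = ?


5 + 7 + 0 + 9 + 5 = 26


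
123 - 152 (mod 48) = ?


123 - 152 = -29
-29 mod 48 = 19


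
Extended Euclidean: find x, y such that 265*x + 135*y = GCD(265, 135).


Tabular extended Euclidean (each row: r = 265*s + 135*t):
r=265, s=1, t=0
r=135, s=0, t=1
q=1: r=130, s=1, t=-1   [265*(1) + 135*(-1) = 130]
q=1: r=5, s=-1, t=2   [265*(-1) + 135*(2) = 5]
q=26: r=0, s=27, t=-53   [265*(27) + 135*(-53) = 0]
GCD = 5; from the row with r=5: x=-1, y=2
Check: 265*(-1) + 135*(2) = -265 + 270 = 5

GCD = 5, x = -1, y = 2


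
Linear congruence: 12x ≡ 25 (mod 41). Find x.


GCD(12, 41) = 1, unique solution
a^(-1) mod 41 = 24
x = 24 * 25 mod 41 = 26

x ≡ 26 (mod 41)


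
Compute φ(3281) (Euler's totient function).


3281 = 17 × 193
Prime factors: 17, 193
φ(3281) = 3281 × (1-1/17) × (1-1/193)
= 3281 × 16/17 × 192/193 = 3072

φ(3281) = 3072


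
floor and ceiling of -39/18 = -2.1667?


-39/18 = -2.1667
floor = -3
ceil = -2

floor = -3, ceil = -2


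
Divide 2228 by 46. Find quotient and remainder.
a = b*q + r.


2228 = 46 * 48 + 20
Check: 2208 + 20 = 2228

q = 48, r = 20


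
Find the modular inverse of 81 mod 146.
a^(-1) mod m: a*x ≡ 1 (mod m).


Use the extended Euclidean algorithm on (146, 81); each row r = 146*s + 81*t:
r=146, s=1, t=0
r=81, s=0, t=1
q=1: r=65, s=1, t=-1   [146*(1) + 81*(-1) = 65]
q=1: r=16, s=-1, t=2   [146*(-1) + 81*(2) = 16]
q=4: r=1, s=5, t=-9   [146*(5) + 81*(-9) = 1]
q=16: r=0, s=-81, t=146   [146*(-81) + 81*(146) = 0]
GCD = 1 with t = -9, so 81*(-9) ≡ 1 (mod 146)
Inverse = -9 mod 146 = 137
Check: 81 * 137 = 11097 ≡ 1 (mod 146)

81^(-1) ≡ 137 (mod 146)


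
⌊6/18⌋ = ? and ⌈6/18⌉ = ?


6/18 = 0.3333
floor = 0
ceil = 1

floor = 0, ceil = 1


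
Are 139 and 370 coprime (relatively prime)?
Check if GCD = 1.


Euclidean algorithm:
370 = 2 * 139 + 92
139 = 1 * 92 + 47
92 = 1 * 47 + 45
47 = 1 * 45 + 2
45 = 22 * 2 + 1
2 = 2 * 1 + 0
GCD(139, 370) = 1

Yes, coprime (GCD = 1)


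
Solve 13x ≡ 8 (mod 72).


GCD(13, 72) = 1, unique solution
a^(-1) mod 72 = 61
x = 61 * 8 mod 72 = 56

x ≡ 56 (mod 72)


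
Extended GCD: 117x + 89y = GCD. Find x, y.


Tabular extended Euclidean (each row: r = 117*s + 89*t):
r=117, s=1, t=0
r=89, s=0, t=1
q=1: r=28, s=1, t=-1   [117*(1) + 89*(-1) = 28]
q=3: r=5, s=-3, t=4   [117*(-3) + 89*(4) = 5]
q=5: r=3, s=16, t=-21   [117*(16) + 89*(-21) = 3]
q=1: r=2, s=-19, t=25   [117*(-19) + 89*(25) = 2]
q=1: r=1, s=35, t=-46   [117*(35) + 89*(-46) = 1]
q=2: r=0, s=-89, t=117   [117*(-89) + 89*(117) = 0]
GCD = 1; from the row with r=1: x=35, y=-46
Check: 117*(35) + 89*(-46) = 4095 - 4094 = 1

GCD = 1, x = 35, y = -46


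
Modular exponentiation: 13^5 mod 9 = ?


13^1 mod 9 = 4
13^2 mod 9 = 7
13^3 mod 9 = 1
13^4 mod 9 = 4
13^5 mod 9 = 7


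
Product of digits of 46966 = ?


4 × 6 × 9 × 6 × 6 = 7776


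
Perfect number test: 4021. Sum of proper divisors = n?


Proper divisors of 4021: 1
Sum = 1 = 1

No, 4021 is not perfect (1 ≠ 4021)


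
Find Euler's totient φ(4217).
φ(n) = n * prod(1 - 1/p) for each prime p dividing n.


4217 = 4217
Prime factors: 4217
φ(4217) = 4217 × (1-1/4217)
= 4217 × 4216/4217 = 4216

φ(4217) = 4216


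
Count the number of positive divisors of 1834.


1834 = 2^1 × 7^1 × 131^1
d(1834) = (1+1) × (1+1) × (1+1) = 8

8 divisors


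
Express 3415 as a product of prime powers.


3415 / 5 = 683
683 / 683 = 1
3415 = 5 × 683


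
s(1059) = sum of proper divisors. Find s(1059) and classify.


Proper divisors: 1, 3, 353
Sum = 1 + 3 + 353 = 357
357 < 1059 → deficient

s(1059) = 357 (deficient)


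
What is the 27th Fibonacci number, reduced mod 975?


F(k) mod 975 for k=1..27:
1, 1, 2, 3, 5, 8, 13, 21, 34, 55, 89, 144, 233, 377, 610, 12, 622, 634, 281, 915, 221, 161, 382, 543, 925, 493, 443
F(27) mod 975 = 443


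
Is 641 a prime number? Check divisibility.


Check divisors up to sqrt(641) = 25.3180
No divisors found.
641 is prime.

Yes, 641 is prime


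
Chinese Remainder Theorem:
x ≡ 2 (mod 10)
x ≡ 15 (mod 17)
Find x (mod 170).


M = 10*17 = 170
M1 = M/10 = 17, M2 = M/17 = 10
M1^(-1) mod 10 = 3, M2^(-1) mod 17 = 12
x = 2*17*3 + 15*10*12 = 1902
1902 mod 170 = 32
Check: 32 mod 10 = 2 ✓, 32 mod 17 = 15 ✓

x ≡ 32 (mod 170)


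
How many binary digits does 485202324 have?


485202324 in base 2 = 11100111010111001100110010100
Number of digits = 29

29 digits (base 2)


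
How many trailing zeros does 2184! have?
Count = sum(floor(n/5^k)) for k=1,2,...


floor(2184/5) = 436
floor(2184/25) = 87
floor(2184/125) = 17
floor(2184/625) = 3
Total = 543

543 trailing zeros


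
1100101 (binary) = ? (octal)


1100101 (base 2) = 101 (decimal)
101 (decimal) = 145 (base 8)


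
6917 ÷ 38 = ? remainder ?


6917 = 38 * 182 + 1
Check: 6916 + 1 = 6917

q = 182, r = 1


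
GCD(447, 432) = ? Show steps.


447 = 1 * 432 + 15
432 = 28 * 15 + 12
15 = 1 * 12 + 3
12 = 4 * 3 + 0
GCD = 3


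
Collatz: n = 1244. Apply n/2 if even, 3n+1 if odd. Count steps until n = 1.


1244 → 622 → 311 → 934 → 467 → 1402 → 701 → 2104 → 1052 → 526 → 263 → 790 → 395 → 1186 → 593 → 1780 → 890 → 445 → 1336 → 668 → 334 → 167 → 502 → 251 → 754 → 377 → 1132 → 566 → 283 → 850 → 425 → 1276 → 638 → 319 → 958 → 479 → 1438 → 719 → 2158 → 1079 → 3238 → 1619 → 4858 → 2429 → 7288 → 3644 → 1822 → 911 → 2734 → 1367 → 4102 → 2051 → 6154 → 3077 → 9232 → 4616 → 2308 → 1154 → 577 → 1732 → 866 → 433 → 1300 → 650 → 325 → 976 → 488 → 244 → 122 → 61 → 184 → 92 → 46 → 23 → 70 → 35 → 106 → 53 → 160 → 80 → 40 → 20 → 10 → 5 → 16 → 8 → 4 → 2 → 1
Total steps = 88

88 steps


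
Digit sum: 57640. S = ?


5 + 7 + 6 + 4 + 0 = 22


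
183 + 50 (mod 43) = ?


183 + 50 = 233
233 mod 43 = 18


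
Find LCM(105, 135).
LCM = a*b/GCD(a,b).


GCD(105, 135) = 15
LCM = 105*135/15 = 14175/15 = 945

LCM = 945


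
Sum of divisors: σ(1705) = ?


Divisors of 1705: 1, 5, 11, 31, 55, 155, 341, 1705
Sum = 1 + 5 + 11 + 31 + 55 + 155 + 341 + 1705 = 2304

σ(1705) = 2304


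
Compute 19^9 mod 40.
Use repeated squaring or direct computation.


19^1 mod 40 = 19
19^2 mod 40 = 1
19^3 mod 40 = 19
19^4 mod 40 = 1
19^5 mod 40 = 19
19^6 mod 40 = 1
19^7 mod 40 = 19
19^8 mod 40 = 1
19^9 mod 40 = 19


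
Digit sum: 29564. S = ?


2 + 9 + 5 + 6 + 4 = 26


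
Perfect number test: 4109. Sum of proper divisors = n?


Proper divisors of 4109: 1, 7, 587
Sum = 1 + 7 + 587 = 595

No, 4109 is not perfect (595 ≠ 4109)


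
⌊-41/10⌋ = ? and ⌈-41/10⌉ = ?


-41/10 = -4.1000
floor = -5
ceil = -4

floor = -5, ceil = -4


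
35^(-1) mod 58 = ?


Use the extended Euclidean algorithm on (58, 35); each row r = 58*s + 35*t:
r=58, s=1, t=0
r=35, s=0, t=1
q=1: r=23, s=1, t=-1   [58*(1) + 35*(-1) = 23]
q=1: r=12, s=-1, t=2   [58*(-1) + 35*(2) = 12]
q=1: r=11, s=2, t=-3   [58*(2) + 35*(-3) = 11]
q=1: r=1, s=-3, t=5   [58*(-3) + 35*(5) = 1]
q=11: r=0, s=35, t=-58   [58*(35) + 35*(-58) = 0]
GCD = 1 with t = 5, so 35*(5) ≡ 1 (mod 58)
Inverse = 5 mod 58 = 5
Check: 35 * 5 = 175 ≡ 1 (mod 58)

35^(-1) ≡ 5 (mod 58)


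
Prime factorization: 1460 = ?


1460 / 2 = 730
730 / 2 = 365
365 / 5 = 73
73 / 73 = 1
1460 = 2^2 × 5 × 73


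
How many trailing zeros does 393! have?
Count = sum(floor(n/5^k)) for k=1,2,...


floor(393/5) = 78
floor(393/25) = 15
floor(393/125) = 3
Total = 96

96 trailing zeros


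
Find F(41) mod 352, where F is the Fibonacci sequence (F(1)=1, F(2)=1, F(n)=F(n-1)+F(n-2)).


F(k) mod 352 for k=1..41:
1, 1, 2, 3, 5, 8, 13, 21, 34, 55, 89, 144, 233, 25, 258, 283, 189, 120, 309, 77, 34, 111, 145, 256, 49, 305, 2, 307, 309, 264, 221, 133, 2, 135, 137, 272, 57, 329, 34, 11, 45
F(41) mod 352 = 45


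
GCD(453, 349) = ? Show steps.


453 = 1 * 349 + 104
349 = 3 * 104 + 37
104 = 2 * 37 + 30
37 = 1 * 30 + 7
30 = 4 * 7 + 2
7 = 3 * 2 + 1
2 = 2 * 1 + 0
GCD = 1


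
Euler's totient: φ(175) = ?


175 = 5^2 × 7
Prime factors: 5, 7
φ(175) = 175 × (1-1/5) × (1-1/7)
= 175 × 4/5 × 6/7 = 120

φ(175) = 120


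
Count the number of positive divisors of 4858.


4858 = 2^1 × 7^1 × 347^1
d(4858) = (1+1) × (1+1) × (1+1) = 8

8 divisors


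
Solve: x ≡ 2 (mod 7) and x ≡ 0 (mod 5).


M = 7*5 = 35
M1 = M/7 = 5, M2 = M/5 = 7
M1^(-1) mod 7 = 3, M2^(-1) mod 5 = 3
x = 2*5*3 + 0*7*3 = 30
30 mod 35 = 30
Check: 30 mod 7 = 2 ✓, 30 mod 5 = 0 ✓

x ≡ 30 (mod 35)


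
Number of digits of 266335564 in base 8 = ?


266335564 in base 8 = 1767772514
Number of digits = 10

10 digits (base 8)


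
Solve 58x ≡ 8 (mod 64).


GCD(58, 64) = 2 divides 8
Divide: 29x ≡ 4 (mod 32)
x ≡ 20 (mod 32)


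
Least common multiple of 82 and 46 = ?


GCD(82, 46) = 2
LCM = 82*46/2 = 3772/2 = 1886

LCM = 1886


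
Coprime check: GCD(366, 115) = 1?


Euclidean algorithm:
366 = 3 * 115 + 21
115 = 5 * 21 + 10
21 = 2 * 10 + 1
10 = 10 * 1 + 0
GCD(366, 115) = 1

Yes, coprime (GCD = 1)


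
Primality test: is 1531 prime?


Check divisors up to sqrt(1531) = 39.1280
No divisors found.
1531 is prime.

Yes, 1531 is prime


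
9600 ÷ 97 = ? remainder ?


9600 = 97 * 98 + 94
Check: 9506 + 94 = 9600

q = 98, r = 94
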